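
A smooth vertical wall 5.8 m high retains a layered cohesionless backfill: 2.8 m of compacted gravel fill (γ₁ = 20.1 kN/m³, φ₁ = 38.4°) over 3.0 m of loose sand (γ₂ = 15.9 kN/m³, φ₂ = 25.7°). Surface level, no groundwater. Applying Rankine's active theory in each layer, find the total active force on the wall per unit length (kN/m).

K_a1 = tan²(45°−38.4°/2) = 0.2337; K_a2 = tan²(45°−25.7°/2) = 0.3950.
Layer 1: σ at base = K_a1 γ₁ h₁ = 13.15 kPa; P₁ = ½×13.15×2.8 = 18.41.
Layer 2: σ_v at top = γ₁h₁ = 56.28; σ_h top = K_a2×56.28 = 22.23; σ_h base = K_a2×(56.28+15.9×3.0) = 41.08.
P₂ = ½(22.23+41.08)×3.0 = 94.96. Total P_a = 18.41+94.96 = 113.4 kN/m.

113 kN/m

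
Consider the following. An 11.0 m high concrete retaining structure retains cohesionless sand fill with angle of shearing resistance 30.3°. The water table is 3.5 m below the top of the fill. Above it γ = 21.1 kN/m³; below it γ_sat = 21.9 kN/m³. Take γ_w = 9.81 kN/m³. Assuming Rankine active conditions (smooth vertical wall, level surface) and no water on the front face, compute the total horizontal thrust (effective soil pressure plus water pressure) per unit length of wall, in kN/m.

K_a = tan²(45° − φ/2) = 0.3293.
γ' = 21.9 − 9.81 = 12.09 kN/m³. Depth below WT = 7.5 m.
σ'_h at WT = K_a γ d_w = 24.32 kPa; at base = 24.32 + K_a γ' × 7.5 = 54.18 kPa.
P₁ (0–3.5 m) = ½×24.32×3.5 = 42.56. P₂ (3.5–11.0 m) = ½(24.32+54.18)×7.5 = 294.4.
P_w = ½ γ_w h₂² = 0.5×9.81×7.5² = 275.9. Total = 42.56+294.4+275.9 = 612.8 kN/m.

613 kN/m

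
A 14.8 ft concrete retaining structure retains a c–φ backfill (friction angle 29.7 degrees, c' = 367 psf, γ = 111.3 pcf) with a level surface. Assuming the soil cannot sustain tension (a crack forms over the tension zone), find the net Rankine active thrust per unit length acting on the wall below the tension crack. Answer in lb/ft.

K_a = 0.3374; √K_a = 0.5808.
Tension-crack depth z_c = 2c/(γ√K_a) = 2×367/(111.3×0.5808) = 11.35 ft.
σ_a at base = K_a γ H − 2c√K_a = 0.3374×111.3×14.8 − 2×367×0.5808 = 129.4 psf.
P_a = ½ × 129.4 × (H − z_c) = 0.5×129.4×3.446 = 223.0 lb/ft.

223 lb/ft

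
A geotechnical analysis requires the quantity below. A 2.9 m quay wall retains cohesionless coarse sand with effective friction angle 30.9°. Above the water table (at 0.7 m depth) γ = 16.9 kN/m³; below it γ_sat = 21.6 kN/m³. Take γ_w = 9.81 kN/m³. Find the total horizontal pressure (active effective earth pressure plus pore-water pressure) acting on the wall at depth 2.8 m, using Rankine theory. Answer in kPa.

32.4 kPa

K_a = (1 − sin φ)/(1 + sin φ) = 0.3214.
γ' = 21.6 − 9.81 = 11.79 kN/m³.
Effective vertical stress at 2.8 m: σ'_v = 16.9×0.7 + 11.79×2.10 = 36.59 kPa.
σ'_h = K_a σ'_v = 0.3214 × 36.59 = 11.76 kPa; u = γ_w × 2.10 = 20.60 kPa.
Total σ_h = 11.76 + 20.60 = 32.36 kPa.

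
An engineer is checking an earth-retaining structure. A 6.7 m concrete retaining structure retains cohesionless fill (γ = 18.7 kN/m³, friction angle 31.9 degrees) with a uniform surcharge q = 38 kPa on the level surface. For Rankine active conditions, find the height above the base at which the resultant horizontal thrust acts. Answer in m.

2.65 m

K_a = 0.3085.
Triangular part P₁ = ½K_aγH² = 129.5 at H/3 = 2.233 m; rectangular part P₂ = K_a q H = 78.55 at H/2 = 3.350 m.
ȳ = (P₁·2.233 + P₂·3.350)/(P₁+P₂) = 2.655 m.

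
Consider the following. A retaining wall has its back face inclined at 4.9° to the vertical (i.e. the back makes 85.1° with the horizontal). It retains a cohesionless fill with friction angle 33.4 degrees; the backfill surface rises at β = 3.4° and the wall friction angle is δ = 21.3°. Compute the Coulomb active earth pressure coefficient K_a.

K_a = sin²(α+φ) / [sin²α · sin(α−δ) · (1 + √{sin(φ+δ)sin(φ−β) / (sin(α−δ)sin(α+β))})²].
With α = 85.1°, φ = 33.4°, δ = 21.3°, β = 3.4°: K_a = 0.3092.

0.309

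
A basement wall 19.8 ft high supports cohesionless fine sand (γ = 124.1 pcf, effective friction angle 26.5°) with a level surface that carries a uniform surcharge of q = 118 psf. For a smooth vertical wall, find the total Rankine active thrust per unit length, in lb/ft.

K_a = tan²(45° − φ/2) = 0.3829.
Soil triangle: ½ K_a γ H² = 0.5×0.3829×124.1×19.8² = 9315 lb/ft.
Surcharge rectangle: K_a q H = 0.3829×118×19.8 = 894.7 lb/ft.
Total = 9315 + 894.7 = 10210 lb/ft.

10200 lb/ft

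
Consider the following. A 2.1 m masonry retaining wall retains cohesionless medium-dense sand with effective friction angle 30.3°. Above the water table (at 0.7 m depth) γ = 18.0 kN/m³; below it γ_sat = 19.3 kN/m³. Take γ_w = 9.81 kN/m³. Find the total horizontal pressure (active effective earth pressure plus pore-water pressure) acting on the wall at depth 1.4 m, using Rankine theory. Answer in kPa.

13.2 kPa

K_a = (1 − sin φ)/(1 + sin φ) = 0.3293.
γ' = 19.3 − 9.81 = 9.490 kN/m³.
Effective vertical stress at 1.4 m: σ'_v = 18.0×0.7 + 9.490×0.700 = 19.24 kPa.
σ'_h = K_a σ'_v = 0.3293 × 19.24 = 6.337 kPa; u = γ_w × 0.700 = 6.867 kPa.
Total σ_h = 6.337 + 6.867 = 13.20 kPa.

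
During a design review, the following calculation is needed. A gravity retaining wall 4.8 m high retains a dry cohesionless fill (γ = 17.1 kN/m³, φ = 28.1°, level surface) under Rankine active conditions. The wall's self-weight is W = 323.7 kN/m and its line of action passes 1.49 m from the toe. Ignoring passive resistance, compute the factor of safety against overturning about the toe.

K_a = tan²(45° − 28.1°/2) = 0.3596.
P_a = ½K_aγH² = 0.5×0.3596×17.1×4.8² = 70.84 kN/m, acting at H/3 = 1.600 m above the base.
Overturning moment M_o = P_a × H/3 = 70.84 × 1.600 = 113.3.
Resisting moment M_r = W × 1.49 = 323.7 × 1.49 = 482.3.
FS_overturning = M_r/M_o = 482.3/113.3 = 4.255.

4.26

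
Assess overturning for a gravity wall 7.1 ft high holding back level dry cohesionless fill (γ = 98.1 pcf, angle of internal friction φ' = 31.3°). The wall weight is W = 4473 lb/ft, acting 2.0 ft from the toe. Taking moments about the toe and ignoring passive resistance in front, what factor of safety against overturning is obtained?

4.83

K_a = tan²(45° − 31.3°/2) = 0.3162.
P_a = ½K_aγH² = 0.5×0.3162×98.1×7.1² = 781.9 lb/ft, acting at H/3 = 2.367 ft above the base.
Overturning moment M_o = P_a × H/3 = 781.9 × 2.367 = 1850.
Resisting moment M_r = W × 2.0 = 4473 × 2.0 = 8946.
FS_overturning = M_r/M_o = 8946/1850 = 4.835.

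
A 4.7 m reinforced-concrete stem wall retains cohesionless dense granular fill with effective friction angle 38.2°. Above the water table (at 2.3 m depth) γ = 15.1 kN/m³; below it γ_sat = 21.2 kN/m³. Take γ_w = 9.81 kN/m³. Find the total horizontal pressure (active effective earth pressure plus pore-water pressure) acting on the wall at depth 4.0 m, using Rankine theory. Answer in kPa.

29.4 kPa

K_a = (1 − sin φ)/(1 + sin φ) = 0.2358.
γ' = 21.2 − 9.81 = 11.39 kN/m³.
Effective vertical stress at 4.0 m: σ'_v = 15.1×2.3 + 11.39×1.70 = 54.09 kPa.
σ'_h = K_a σ'_v = 0.2358 × 54.09 = 12.75 kPa; u = γ_w × 1.70 = 16.68 kPa.
Total σ_h = 12.75 + 16.68 = 29.43 kPa.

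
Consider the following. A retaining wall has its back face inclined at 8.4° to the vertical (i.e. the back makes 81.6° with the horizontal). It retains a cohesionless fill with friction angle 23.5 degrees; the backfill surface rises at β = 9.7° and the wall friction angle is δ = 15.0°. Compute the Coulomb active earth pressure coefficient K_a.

0.528

K_a = sin²(α+φ) / [sin²α · sin(α−δ) · (1 + √{sin(φ+δ)sin(φ−β) / (sin(α−δ)sin(α+β))})²].
With α = 81.6°, φ = 23.5°, δ = 15.0°, β = 9.7°: K_a = 0.5278.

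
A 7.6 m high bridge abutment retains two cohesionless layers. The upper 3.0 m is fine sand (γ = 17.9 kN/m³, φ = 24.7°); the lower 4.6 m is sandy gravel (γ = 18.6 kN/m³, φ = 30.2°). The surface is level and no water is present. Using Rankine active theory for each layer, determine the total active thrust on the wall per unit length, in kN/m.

180 kN/m

K_a1 = tan²(45°−24.7°/2) = 0.4106; K_a2 = tan²(45°−30.2°/2) = 0.3307.
Layer 1: σ at base = K_a1 γ₁ h₁ = 22.05 kPa; P₁ = ½×22.05×3.0 = 33.07.
Layer 2: σ_v at top = γ₁h₁ = 53.70; σ_h top = K_a2×53.70 = 17.76; σ_h base = K_a2×(53.70+18.6×4.6) = 46.05.
P₂ = ½(17.76+46.05)×4.6 = 146.7. Total P_a = 33.07+146.7 = 179.8 kN/m.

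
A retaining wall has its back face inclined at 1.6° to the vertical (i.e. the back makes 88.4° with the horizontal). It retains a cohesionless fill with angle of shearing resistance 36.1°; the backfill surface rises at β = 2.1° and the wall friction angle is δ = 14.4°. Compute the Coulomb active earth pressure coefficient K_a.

0.254

K_a = sin²(α+φ) / [sin²α · sin(α−δ) · (1 + √{sin(φ+δ)sin(φ−β) / (sin(α−δ)sin(α+β))})²].
With α = 88.4°, φ = 36.1°, δ = 14.4°, β = 2.1°: K_a = 0.2535.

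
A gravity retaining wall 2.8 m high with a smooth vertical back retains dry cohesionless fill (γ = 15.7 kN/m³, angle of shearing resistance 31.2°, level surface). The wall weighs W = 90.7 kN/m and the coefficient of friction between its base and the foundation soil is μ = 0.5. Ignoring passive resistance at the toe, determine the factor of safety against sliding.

2.32

K_a = tan²(45° − 31.2°/2) = 0.3175.
P_a = ½K_aγH² = 0.5×0.3175×15.7×2.8² = 19.54 kN/m, acting at H/3 = 0.9333 m above the base.
FS_sliding = μW / P_a = 0.5×90.7 / 19.54 = 2.321.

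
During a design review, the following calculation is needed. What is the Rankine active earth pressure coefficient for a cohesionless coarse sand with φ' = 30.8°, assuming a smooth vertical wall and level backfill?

0.323

K_a = tan²(45° − φ/2) = tan²(29.60°) = 0.3227.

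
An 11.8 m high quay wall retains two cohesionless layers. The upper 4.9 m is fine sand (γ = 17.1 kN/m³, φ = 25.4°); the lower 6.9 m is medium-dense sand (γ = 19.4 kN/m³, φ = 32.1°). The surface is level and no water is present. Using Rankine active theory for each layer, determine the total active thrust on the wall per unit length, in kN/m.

K_a1 = tan²(45°−25.4°/2) = 0.3996; K_a2 = tan²(45°−32.1°/2) = 0.3060.
Layer 1: σ at base = K_a1 γ₁ h₁ = 33.49 kPa; P₁ = ½×33.49×4.9 = 82.04.
Layer 2: σ_v at top = γ₁h₁ = 83.79; σ_h top = K_a2×83.79 = 25.64; σ_h base = K_a2×(83.79+19.4×6.9) = 66.60.
P₂ = ½(25.64+66.60)×6.9 = 318.2. Total P_a = 82.04+318.2 = 400.3 kN/m.

400 kN/m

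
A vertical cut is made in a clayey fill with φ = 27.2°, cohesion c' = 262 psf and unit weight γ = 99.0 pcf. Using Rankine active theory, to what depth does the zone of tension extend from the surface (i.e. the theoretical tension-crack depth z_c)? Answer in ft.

K_a = tan²(45° − 27.2°/2) = 0.3726; √K_a = 0.6104.
The active pressure is zero where K_a γ z = 2c√K_a, so z_c = 2c/(γ√K_a) = 2×262/(99.0×0.6104) = 8.671 ft.

8.67 ft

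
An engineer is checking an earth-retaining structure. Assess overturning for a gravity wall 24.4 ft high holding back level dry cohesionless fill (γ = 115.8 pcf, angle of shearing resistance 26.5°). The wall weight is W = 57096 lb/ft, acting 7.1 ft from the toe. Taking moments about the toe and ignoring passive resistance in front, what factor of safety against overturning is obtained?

K_a = tan²(45° − 26.5°/2) = 0.3829.
P_a = ½K_aγH² = 0.5×0.3829×115.8×24.4² = 13200 lb/ft, acting at H/3 = 8.133 ft above the base.
Overturning moment M_o = P_a × H/3 = 13200 × 8.133 = 107400.
Resisting moment M_r = W × 7.1 = 57096 × 7.1 = 405400.
FS_overturning = M_r/M_o = 405400/107400 = 3.776.

3.78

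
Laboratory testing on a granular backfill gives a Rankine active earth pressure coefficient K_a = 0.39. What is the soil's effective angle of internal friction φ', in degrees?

26.0°

K_a = tan²(45° − φ/2) ⇒ 45° − φ/2 = arctan(√0.39) = 31.98°.
φ = 2(45° − 31.98°) = 26.03°.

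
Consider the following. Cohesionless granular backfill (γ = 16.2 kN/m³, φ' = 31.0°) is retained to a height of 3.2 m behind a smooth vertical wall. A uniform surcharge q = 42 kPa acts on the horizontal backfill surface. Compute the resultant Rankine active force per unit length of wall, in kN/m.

69.6 kN/m

K_a = tan²(45° − φ/2) = 0.3201.
Soil triangle: ½ K_a γ H² = 0.5×0.3201×16.2×3.2² = 26.55 kN/m.
Surcharge rectangle: K_a q H = 0.3201×42×3.2 = 43.02 kN/m.
Total = 26.55 + 43.02 = 69.57 kN/m.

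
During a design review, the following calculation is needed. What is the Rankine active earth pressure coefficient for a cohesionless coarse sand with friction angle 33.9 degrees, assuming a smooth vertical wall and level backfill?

0.284

K_a = (1 − sin φ)/(1 + sin φ) = (1 − sin 33.9°)/(1 + sin 33.9°) = 0.2839.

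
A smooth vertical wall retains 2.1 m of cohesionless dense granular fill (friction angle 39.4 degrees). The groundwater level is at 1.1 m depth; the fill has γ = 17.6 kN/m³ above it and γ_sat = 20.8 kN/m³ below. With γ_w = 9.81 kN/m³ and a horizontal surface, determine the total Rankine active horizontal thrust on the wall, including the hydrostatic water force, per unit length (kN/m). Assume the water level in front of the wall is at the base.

12.8 kN/m

K_a = tan²(45° − φ/2) = 0.2234.
γ' = 20.8 − 9.81 = 10.99 kN/m³. Depth below WT = 1.0 m.
σ'_h at WT = K_a γ d_w = 4.326 kPa; at base = 4.326 + K_a γ' × 1.0 = 6.782 kPa.
P₁ (0–1.1 m) = ½×4.326×1.1 = 2.379. P₂ (1.1–2.1 m) = ½(4.326+6.782)×1.0 = 5.554.
P_w = ½ γ_w h₂² = 0.5×9.81×1.0² = 4.905. Total = 2.379+5.554+4.905 = 12.84 kN/m.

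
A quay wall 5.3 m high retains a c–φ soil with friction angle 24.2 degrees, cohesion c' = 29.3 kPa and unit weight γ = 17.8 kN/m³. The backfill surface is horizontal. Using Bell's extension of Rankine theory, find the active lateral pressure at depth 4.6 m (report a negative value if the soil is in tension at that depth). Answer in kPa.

K_a = (1 − sin φ)/(1 + sin φ) = 0.4185.
σ_a = K_a γ z − 2c√K_a = 0.4185×17.8×4.6 − 2×29.3×0.6469 = -3.642 kPa.

-3.64 kPa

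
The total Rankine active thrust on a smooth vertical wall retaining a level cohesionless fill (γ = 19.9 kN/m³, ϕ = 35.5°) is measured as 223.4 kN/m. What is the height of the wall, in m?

9.20 m

K_a = 0.2653. P_a = ½ K_a γ H² ⇒ H = √(2P_a/(K_a γ)).
H = √(2×223.4/(0.2653×19.9)) = 9.200 m.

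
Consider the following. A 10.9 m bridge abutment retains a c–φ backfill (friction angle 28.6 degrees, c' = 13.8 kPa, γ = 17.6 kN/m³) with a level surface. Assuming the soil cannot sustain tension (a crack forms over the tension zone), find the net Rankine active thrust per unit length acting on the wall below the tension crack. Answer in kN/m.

212 kN/m

K_a = 0.3525; √K_a = 0.5938.
Tension-crack depth z_c = 2c/(γ√K_a) = 2×13.8/(17.6×0.5938) = 2.641 m.
σ_a at base = K_a γ H − 2c√K_a = 0.3525×17.6×10.9 − 2×13.8×0.5938 = 51.24 kPa.
P_a = ½ × 51.24 × (H − z_c) = 0.5×51.24×8.259 = 211.6 kN/m.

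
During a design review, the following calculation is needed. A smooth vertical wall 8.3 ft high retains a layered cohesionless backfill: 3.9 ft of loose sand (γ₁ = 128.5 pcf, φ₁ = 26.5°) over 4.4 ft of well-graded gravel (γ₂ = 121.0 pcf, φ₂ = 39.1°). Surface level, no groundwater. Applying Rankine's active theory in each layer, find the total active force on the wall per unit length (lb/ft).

1140 lb/ft

K_a1 = tan²(45°−26.5°/2) = 0.3829; K_a2 = tan²(45°−39.1°/2) = 0.2265.
Layer 1: σ at base = K_a1 γ₁ h₁ = 191.9 psf; P₁ = ½×191.9×3.9 = 374.2.
Layer 2: σ_v at top = γ₁h₁ = 501.1; σ_h top = K_a2×501.1 = 113.5; σ_h base = K_a2×(501.1+121.0×4.4) = 234.1.
P₂ = ½(113.5+234.1)×4.4 = 764.7. Total P_a = 374.2+764.7 = 1139 lb/ft.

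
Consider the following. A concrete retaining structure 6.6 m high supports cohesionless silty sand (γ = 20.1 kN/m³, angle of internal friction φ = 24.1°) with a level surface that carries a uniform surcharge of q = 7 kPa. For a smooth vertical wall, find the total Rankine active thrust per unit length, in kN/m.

K_a = tan²(45° − φ/2) = 0.4201.
Soil triangle: ½ K_a γ H² = 0.5×0.4201×20.1×6.6² = 183.9 kN/m.
Surcharge rectangle: K_a q H = 0.4201×7×6.6 = 19.41 kN/m.
Total = 183.9 + 19.41 = 203.3 kN/m.

203 kN/m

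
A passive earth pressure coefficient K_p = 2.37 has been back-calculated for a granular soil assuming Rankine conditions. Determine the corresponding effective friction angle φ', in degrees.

24.0°

K_p = (1+sin φ)/(1−sin φ) ⇒ sin φ = (K_p − 1)/(K_p + 1) = 0.4065.
φ = arcsin(0.4065) = 23.99°.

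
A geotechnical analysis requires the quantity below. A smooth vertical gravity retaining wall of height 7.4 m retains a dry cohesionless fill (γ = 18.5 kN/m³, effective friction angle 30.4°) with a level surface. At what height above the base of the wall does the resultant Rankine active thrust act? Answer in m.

K_a = 0.3280.
The pressure distribution is triangular, so the resultant acts at H/3 above the base = 7.4/3 = 2.467 m.

2.47 m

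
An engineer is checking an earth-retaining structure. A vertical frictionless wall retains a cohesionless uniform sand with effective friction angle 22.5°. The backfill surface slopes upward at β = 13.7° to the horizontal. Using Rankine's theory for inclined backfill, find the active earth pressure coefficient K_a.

0.512

K_a = cos β · (cos β − √(cos²β − cos²φ)) / (cos β + √(cos²β − cos²φ)).
cos β = 0.9715, cos φ = 0.9239, √(cos²β − cos²φ) = 0.3006.
K_a = 0.9715 × (0.9715 − 0.3006)/(0.9715 + 0.3006) = 0.5124.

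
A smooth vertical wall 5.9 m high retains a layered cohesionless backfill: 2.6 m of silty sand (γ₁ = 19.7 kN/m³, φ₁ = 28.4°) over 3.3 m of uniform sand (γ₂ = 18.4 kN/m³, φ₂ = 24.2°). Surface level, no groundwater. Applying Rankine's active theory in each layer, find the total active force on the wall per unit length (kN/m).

136 kN/m

K_a1 = tan²(45°−28.4°/2) = 0.3554; K_a2 = tan²(45°−24.2°/2) = 0.4185.
Layer 1: σ at base = K_a1 γ₁ h₁ = 18.20 kPa; P₁ = ½×18.20×2.6 = 23.66.
Layer 2: σ_v at top = γ₁h₁ = 51.22; σ_h top = K_a2×51.22 = 21.44; σ_h base = K_a2×(51.22+18.4×3.3) = 46.85.
P₂ = ½(21.44+46.85)×3.3 = 112.7. Total P_a = 23.66+112.7 = 136.3 kN/m.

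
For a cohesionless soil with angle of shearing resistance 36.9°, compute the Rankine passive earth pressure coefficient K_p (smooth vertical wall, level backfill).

4.01

K_p = (1 + sin φ)/(1 − sin φ) = tan²(45° + 36.9°/2) = 4.005.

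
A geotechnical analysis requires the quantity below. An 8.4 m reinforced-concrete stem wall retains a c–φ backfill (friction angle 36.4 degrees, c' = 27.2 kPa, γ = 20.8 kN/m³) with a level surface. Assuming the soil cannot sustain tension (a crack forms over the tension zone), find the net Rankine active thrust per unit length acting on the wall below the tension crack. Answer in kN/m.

K_a = 0.2552; √K_a = 0.5051.
Tension-crack depth z_c = 2c/(γ√K_a) = 2×27.2/(20.8×0.5051) = 5.178 m.
σ_a at base = K_a γ H − 2c√K_a = 0.2552×20.8×8.4 − 2×27.2×0.5051 = 17.10 kPa.
P_a = ½ × 17.10 × (H − z_c) = 0.5×17.10×3.222 = 27.56 kN/m.

27.6 kN/m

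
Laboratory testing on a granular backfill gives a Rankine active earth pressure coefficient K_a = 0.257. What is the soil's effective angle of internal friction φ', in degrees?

K_a = tan²(45° − φ/2) ⇒ 45° − φ/2 = arctan(√0.257) = 26.88°.
φ = 2(45° − 26.88°) = 36.23°.

36.2°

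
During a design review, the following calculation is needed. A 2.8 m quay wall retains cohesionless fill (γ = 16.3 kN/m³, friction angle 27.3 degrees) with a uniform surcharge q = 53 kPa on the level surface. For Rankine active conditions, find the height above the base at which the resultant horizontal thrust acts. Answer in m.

1.26 m

K_a = 0.3711.
Triangular part P₁ = ½K_aγH² = 23.71 at H/3 = 0.9333 m; rectangular part P₂ = K_a q H = 55.08 at H/2 = 1.400 m.
ȳ = (P₁·0.9333 + P₂·1.400)/(P₁+P₂) = 1.260 m.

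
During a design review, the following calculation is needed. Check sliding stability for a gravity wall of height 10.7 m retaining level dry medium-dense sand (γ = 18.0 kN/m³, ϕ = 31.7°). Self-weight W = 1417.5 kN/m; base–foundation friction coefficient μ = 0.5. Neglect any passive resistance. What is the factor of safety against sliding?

2.21

K_a = tan²(45° − 31.7°/2) = 0.3111.
P_a = ½K_aγH² = 0.5×0.3111×18.0×10.7² = 320.5 kN/m, acting at H/3 = 3.567 m above the base.
FS_sliding = μW / P_a = 0.5×1417.5 / 320.5 = 2.211.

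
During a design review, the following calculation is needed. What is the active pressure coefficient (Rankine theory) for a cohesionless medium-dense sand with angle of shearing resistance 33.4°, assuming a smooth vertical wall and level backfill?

0.290

K_a = (1 − sin φ)/(1 + sin φ) = (1 − sin 33.4°)/(1 + sin 33.4°) = 0.2899.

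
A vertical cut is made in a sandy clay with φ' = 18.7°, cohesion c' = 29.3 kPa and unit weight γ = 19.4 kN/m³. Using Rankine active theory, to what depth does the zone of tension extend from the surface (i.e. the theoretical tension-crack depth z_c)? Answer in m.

K_a = tan²(45° − 18.7°/2) = 0.5144; √K_a = 0.7173.
The active pressure is zero where K_a γ z = 2c√K_a, so z_c = 2c/(γ√K_a) = 2×29.3/(19.4×0.7173) = 4.211 m.

4.21 m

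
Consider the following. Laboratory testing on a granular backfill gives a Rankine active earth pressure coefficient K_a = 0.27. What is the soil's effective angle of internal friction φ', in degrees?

K_a = tan²(45° − φ/2) ⇒ 45° − φ/2 = arctan(√0.27) = 27.46°.
φ = 2(45° − 27.46°) = 35.09°.

35.1°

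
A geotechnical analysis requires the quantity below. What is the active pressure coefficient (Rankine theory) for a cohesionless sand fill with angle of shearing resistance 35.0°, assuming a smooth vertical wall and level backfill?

K_a = tan²(45° − φ/2) = tan²(27.50°) = 0.2710.

0.271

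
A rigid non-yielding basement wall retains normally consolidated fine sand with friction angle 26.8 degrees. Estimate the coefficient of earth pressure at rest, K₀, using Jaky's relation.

0.549

K₀ = 1 − sin φ' = 1 − sin 26.8° = 0.5491.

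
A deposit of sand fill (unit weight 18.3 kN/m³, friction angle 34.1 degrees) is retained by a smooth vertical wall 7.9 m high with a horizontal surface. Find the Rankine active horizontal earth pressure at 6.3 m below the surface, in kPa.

K_a = (1 − sin φ)/(1 + sin φ) = 0.2815.
σ_h = K_a γ z = 0.2815 × 18.3 × 6.3 = 32.46 kPa.

32.5 kPa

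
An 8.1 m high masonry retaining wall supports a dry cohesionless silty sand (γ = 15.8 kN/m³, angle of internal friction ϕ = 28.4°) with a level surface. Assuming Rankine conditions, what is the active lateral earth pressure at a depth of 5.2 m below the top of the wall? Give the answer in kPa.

K_a = (1 − sin φ)/(1 + sin φ) = 0.3554.
σ_h = K_a γ z = 0.3554 × 15.8 × 5.2 = 29.20 kPa.

29.2 kPa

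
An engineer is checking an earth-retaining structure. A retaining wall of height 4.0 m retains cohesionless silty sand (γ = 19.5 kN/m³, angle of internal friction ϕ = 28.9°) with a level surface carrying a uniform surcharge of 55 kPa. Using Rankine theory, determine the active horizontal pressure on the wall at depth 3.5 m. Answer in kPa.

42.9 kPa

K_a = (1 − sin φ)/(1 + sin φ) = 0.3484.
σ_v = γz + q = 19.5 × 3.5 + 55 = 123.2 kPa.
σ_h = K_a σ_v = 0.3484 × 123.2 = 42.94 kPa.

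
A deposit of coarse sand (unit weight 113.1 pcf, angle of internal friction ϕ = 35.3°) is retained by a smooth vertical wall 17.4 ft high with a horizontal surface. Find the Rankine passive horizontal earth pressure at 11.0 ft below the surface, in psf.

4650 psf

K_p = (1 + sin φ)/(1 − sin φ) = 3.738.
σ_h = K_p γ z = 3.738 × 113.1 × 11.0 = 4650 psf.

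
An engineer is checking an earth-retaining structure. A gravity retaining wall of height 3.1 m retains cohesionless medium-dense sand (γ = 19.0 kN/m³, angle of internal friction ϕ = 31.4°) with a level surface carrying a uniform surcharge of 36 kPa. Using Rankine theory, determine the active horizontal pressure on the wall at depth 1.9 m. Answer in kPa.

22.7 kPa

K_a = (1 − sin φ)/(1 + sin φ) = 0.3149.
σ_v = γz + q = 19.0 × 1.9 + 36 = 72.10 kPa.
σ_h = K_a σ_v = 0.3149 × 72.10 = 22.71 kPa.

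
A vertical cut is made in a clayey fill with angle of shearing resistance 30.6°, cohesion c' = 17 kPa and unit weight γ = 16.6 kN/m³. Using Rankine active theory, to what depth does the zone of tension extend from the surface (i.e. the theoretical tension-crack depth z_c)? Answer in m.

K_a = tan²(45° − 30.6°/2) = 0.3253; √K_a = 0.5704.
The active pressure is zero where K_a γ z = 2c√K_a, so z_c = 2c/(γ√K_a) = 2×17/(16.6×0.5704) = 3.591 m.

3.59 m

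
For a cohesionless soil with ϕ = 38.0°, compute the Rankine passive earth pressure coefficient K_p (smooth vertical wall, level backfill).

K_p = (1 + sin φ)/(1 − sin φ) = tan²(45° + 38.0°/2) = 4.204.

4.20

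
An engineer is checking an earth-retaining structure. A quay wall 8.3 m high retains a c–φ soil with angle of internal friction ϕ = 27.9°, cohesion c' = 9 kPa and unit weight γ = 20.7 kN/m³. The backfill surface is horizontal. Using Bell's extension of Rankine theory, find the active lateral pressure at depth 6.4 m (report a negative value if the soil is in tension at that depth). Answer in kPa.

K_a = (1 − sin φ)/(1 + sin φ) = 0.3625.
σ_a = K_a γ z − 2c√K_a = 0.3625×20.7×6.4 − 2×9×0.6020 = 37.18 kPa.

37.2 kPa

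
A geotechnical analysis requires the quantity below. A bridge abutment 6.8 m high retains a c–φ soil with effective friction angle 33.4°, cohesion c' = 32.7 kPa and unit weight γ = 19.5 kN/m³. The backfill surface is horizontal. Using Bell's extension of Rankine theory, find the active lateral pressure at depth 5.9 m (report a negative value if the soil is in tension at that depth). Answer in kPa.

K_a = (1 − sin φ)/(1 + sin φ) = 0.2899.
σ_a = K_a γ z − 2c√K_a = 0.2899×19.5×5.9 − 2×32.7×0.5384 = -1.859 kPa.

-1.86 kPa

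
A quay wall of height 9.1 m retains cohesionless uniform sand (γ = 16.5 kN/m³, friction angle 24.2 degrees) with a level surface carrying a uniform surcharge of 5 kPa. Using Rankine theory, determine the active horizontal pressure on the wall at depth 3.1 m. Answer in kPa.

K_a = (1 − sin φ)/(1 + sin φ) = 0.4185.
σ_v = γz + q = 16.5 × 3.1 + 5 = 56.15 kPa.
σ_h = K_a σ_v = 0.4185 × 56.15 = 23.50 kPa.

23.5 kPa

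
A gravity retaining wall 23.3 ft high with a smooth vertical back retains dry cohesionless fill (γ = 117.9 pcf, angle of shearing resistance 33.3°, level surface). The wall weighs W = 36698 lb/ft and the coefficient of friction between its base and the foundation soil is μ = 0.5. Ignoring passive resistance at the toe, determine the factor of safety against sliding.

K_a = tan²(45° − 33.3°/2) = 0.2911.
P_a = ½K_aγH² = 0.5×0.2911×117.9×23.3² = 9317 lb/ft, acting at H/3 = 7.767 ft above the base.
FS_sliding = μW / P_a = 0.5×36698 / 9317 = 1.969.

1.97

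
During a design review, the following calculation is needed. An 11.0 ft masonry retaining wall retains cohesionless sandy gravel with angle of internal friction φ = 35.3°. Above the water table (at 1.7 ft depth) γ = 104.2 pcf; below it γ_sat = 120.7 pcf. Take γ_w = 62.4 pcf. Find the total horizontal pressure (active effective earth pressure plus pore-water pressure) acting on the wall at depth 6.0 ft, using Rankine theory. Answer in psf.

K_a = (1 − sin φ)/(1 + sin φ) = 0.2675.
γ' = 120.7 − 62.4 = 58.30 pcf.
Effective vertical stress at 6.0 ft: σ'_v = 104.2×1.7 + 58.30×4.30 = 427.8 psf.
σ'_h = K_a σ'_v = 0.2675 × 427.8 = 114.5 psf; u = γ_w × 4.30 = 268.3 psf.
Total σ_h = 114.5 + 268.3 = 382.8 psf.

383 psf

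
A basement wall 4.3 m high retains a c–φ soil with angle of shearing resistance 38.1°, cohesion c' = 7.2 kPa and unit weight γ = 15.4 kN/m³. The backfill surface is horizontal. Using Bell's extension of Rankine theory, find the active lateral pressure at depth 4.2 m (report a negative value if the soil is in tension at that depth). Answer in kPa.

8.31 kPa

K_a = (1 − sin φ)/(1 + sin φ) = 0.2368.
σ_a = K_a γ z − 2c√K_a = 0.2368×15.4×4.2 − 2×7.2×0.4867 = 8.310 kPa.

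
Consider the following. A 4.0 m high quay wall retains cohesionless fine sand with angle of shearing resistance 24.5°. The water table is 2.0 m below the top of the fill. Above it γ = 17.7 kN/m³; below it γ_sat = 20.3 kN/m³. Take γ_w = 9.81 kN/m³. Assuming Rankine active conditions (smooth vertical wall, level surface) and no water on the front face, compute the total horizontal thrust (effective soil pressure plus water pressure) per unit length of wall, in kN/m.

72.2 kN/m

K_a = tan²(45° − φ/2) = 0.4137.
γ' = 20.3 − 9.81 = 10.49 kN/m³. Depth below WT = 2.0 m.
σ'_h at WT = K_a γ d_w = 14.65 kPa; at base = 14.65 + K_a γ' × 2.0 = 23.33 kPa.
P₁ (0–2.0 m) = ½×14.65×2.0 = 14.65. P₂ (2.0–4.0 m) = ½(14.65+23.33)×2.0 = 37.97.
P_w = ½ γ_w h₂² = 0.5×9.81×2.0² = 19.62. Total = 14.65+37.97+19.62 = 72.24 kN/m.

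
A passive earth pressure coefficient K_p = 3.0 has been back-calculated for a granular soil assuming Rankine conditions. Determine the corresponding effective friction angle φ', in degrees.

K_p = (1+sin φ)/(1−sin φ) ⇒ sin φ = (K_p − 1)/(K_p + 1) = 0.5000.
φ = arcsin(0.5000) = 30.00°.

30.0°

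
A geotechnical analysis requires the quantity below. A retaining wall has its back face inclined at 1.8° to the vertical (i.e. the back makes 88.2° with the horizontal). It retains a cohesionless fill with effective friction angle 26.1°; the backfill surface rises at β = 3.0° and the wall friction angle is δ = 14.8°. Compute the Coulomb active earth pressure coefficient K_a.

K_a = sin²(α+φ) / [sin²α · sin(α−δ) · (1 + √{sin(φ+δ)sin(φ−β) / (sin(α−δ)sin(α+β))})²].
With α = 88.2°, φ = 26.1°, δ = 14.8°, β = 3.0°: K_a = 0.3766.

0.377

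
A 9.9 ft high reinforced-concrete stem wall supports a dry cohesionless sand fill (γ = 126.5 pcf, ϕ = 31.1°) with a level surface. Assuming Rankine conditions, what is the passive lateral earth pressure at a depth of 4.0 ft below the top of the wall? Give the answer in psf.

K_p = (1 + sin φ)/(1 − sin φ) = 3.137.
σ_h = K_p γ z = 3.137 × 126.5 × 4.0 = 1587 psf.

1590 psf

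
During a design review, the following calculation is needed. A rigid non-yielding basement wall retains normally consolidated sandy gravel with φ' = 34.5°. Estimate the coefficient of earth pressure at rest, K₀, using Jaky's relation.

0.434

K₀ = 1 − sin φ' = 1 − sin 34.5° = 0.4336.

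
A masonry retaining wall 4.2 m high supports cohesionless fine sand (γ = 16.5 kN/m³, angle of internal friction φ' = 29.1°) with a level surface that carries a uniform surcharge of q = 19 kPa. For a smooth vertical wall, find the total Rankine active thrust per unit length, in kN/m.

K_a = tan²(45° − φ/2) = 0.3456.
Soil triangle: ½ K_a γ H² = 0.5×0.3456×16.5×4.2² = 50.29 kN/m.
Surcharge rectangle: K_a q H = 0.3456×19×4.2 = 27.58 kN/m.
Total = 50.29 + 27.58 = 77.87 kN/m.

77.9 kN/m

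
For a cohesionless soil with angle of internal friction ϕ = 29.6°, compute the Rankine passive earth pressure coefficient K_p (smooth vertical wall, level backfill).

K_p = (1 + sin φ)/(1 − sin φ) = tan²(45° + 29.6°/2) = 2.952.

2.95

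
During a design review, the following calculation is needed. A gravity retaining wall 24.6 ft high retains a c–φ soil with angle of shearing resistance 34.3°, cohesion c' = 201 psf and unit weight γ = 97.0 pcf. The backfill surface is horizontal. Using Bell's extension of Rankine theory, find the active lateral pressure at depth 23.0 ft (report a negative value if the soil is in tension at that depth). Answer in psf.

410 psf

K_a = (1 − sin φ)/(1 + sin φ) = 0.2792.
σ_a = K_a γ z − 2c√K_a = 0.2792×97.0×23.0 − 2×201×0.5284 = 410.4 psf.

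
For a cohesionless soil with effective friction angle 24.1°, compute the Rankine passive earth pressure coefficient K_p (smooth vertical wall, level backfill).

2.38

K_p = (1 + sin φ)/(1 − sin φ) = tan²(45° + 24.1°/2) = 2.380.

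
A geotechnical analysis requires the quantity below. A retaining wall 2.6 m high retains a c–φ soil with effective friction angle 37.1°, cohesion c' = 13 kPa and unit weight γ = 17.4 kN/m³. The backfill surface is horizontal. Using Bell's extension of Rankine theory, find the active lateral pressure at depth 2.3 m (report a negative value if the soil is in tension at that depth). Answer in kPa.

-3.03 kPa

K_a = (1 − sin φ)/(1 + sin φ) = 0.2475.
σ_a = K_a γ z − 2c√K_a = 0.2475×17.4×2.3 − 2×13×0.4975 = -3.030 kPa.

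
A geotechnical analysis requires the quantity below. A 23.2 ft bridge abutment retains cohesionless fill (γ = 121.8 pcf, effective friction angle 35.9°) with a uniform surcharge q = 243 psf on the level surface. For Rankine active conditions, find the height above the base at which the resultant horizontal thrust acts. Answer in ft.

K_a = 0.2607.
Triangular part P₁ = ½K_aγH² = 8547 at H/3 = 7.733 ft; rectangular part P₂ = K_a q H = 1470 at H/2 = 11.60 ft.
ȳ = (P₁·7.733 + P₂·11.60)/(P₁+P₂) = 8.301 ft.

8.30 ft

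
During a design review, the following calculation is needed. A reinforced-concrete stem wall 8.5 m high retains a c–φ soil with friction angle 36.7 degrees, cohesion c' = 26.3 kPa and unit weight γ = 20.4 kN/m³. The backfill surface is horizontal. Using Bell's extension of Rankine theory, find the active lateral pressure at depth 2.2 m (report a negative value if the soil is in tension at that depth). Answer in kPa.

-15.1 kPa

K_a = (1 − sin φ)/(1 + sin φ) = 0.2519.
σ_a = K_a γ z − 2c√K_a = 0.2519×20.4×2.2 − 2×26.3×0.5019 = -15.09 kPa.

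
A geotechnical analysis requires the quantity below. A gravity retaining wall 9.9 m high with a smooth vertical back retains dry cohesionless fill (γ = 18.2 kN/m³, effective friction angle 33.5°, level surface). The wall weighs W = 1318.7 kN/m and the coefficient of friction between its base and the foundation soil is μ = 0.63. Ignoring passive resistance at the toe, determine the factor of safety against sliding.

K_a = tan²(45° − 33.5°/2) = 0.2887.
P_a = ½K_aγH² = 0.5×0.2887×18.2×9.9² = 257.5 kN/m, acting at H/3 = 3.300 m above the base.
FS_sliding = μW / P_a = 0.63×1318.7 / 257.5 = 3.226.

3.23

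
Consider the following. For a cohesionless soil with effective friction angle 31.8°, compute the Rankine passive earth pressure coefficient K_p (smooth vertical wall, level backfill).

3.23

K_p = (1 + sin φ)/(1 − sin φ) = tan²(45° + 31.8°/2) = 3.228.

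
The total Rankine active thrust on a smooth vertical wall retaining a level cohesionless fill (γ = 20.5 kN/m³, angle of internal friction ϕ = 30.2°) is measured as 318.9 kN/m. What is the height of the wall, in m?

9.70 m

K_a = 0.3307. P_a = ½ K_a γ H² ⇒ H = √(2P_a/(K_a γ)).
H = √(2×318.9/(0.3307×20.5)) = 9.700 m.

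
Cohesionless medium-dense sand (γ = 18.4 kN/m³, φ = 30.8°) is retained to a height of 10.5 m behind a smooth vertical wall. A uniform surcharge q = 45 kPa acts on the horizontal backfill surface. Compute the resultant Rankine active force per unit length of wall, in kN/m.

480 kN/m

K_a = tan²(45° − φ/2) = 0.3227.
Soil triangle: ½ K_a γ H² = 0.5×0.3227×18.4×10.5² = 327.3 kN/m.
Surcharge rectangle: K_a q H = 0.3227×45×10.5 = 152.5 kN/m.
Total = 327.3 + 152.5 = 479.8 kN/m.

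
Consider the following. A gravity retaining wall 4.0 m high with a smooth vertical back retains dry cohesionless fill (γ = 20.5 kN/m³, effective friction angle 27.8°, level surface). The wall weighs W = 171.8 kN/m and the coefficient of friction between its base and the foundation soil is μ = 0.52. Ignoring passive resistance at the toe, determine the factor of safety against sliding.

1.50

K_a = tan²(45° − 27.8°/2) = 0.3639.
P_a = ½K_aγH² = 0.5×0.3639×20.5×4.0² = 59.68 kN/m, acting at H/3 = 1.333 m above the base.
FS_sliding = μW / P_a = 0.52×171.8 / 59.68 = 1.497.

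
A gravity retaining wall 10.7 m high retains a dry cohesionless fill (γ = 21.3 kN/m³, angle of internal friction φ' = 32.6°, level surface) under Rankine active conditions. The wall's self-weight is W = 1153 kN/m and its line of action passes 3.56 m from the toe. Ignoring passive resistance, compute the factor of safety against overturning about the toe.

K_a = tan²(45° − 32.6°/2) = 0.2997.
P_a = ½K_aγH² = 0.5×0.2997×21.3×10.7² = 365.5 kN/m, acting at H/3 = 3.567 m above the base.
Overturning moment M_o = P_a × H/3 = 365.5 × 3.567 = 1304.
Resisting moment M_r = W × 3.56 = 1153 × 3.56 = 4105.
FS_overturning = M_r/M_o = 4105/1304 = 3.149.

3.15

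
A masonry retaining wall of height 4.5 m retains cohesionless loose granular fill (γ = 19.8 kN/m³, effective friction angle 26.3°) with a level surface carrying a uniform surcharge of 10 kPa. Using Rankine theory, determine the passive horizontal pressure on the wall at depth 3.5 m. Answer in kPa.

205 kPa

K_p = (1 + sin φ)/(1 − sin φ) = 2.591.
σ_v = γz + q = 19.8 × 3.5 + 10 = 79.30 kPa.
σ_h = K_p σ_v = 2.591 × 79.30 = 205.5 kPa.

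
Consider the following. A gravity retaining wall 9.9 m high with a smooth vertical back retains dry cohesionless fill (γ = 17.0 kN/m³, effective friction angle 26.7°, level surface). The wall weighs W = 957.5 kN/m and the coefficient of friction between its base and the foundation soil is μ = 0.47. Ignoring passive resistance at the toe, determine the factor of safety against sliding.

K_a = tan²(45° − 26.7°/2) = 0.3800.
P_a = ½K_aγH² = 0.5×0.3800×17.0×9.9² = 316.5 kN/m, acting at H/3 = 3.300 m above the base.
FS_sliding = μW / P_a = 0.47×957.5 / 316.5 = 1.422.

1.42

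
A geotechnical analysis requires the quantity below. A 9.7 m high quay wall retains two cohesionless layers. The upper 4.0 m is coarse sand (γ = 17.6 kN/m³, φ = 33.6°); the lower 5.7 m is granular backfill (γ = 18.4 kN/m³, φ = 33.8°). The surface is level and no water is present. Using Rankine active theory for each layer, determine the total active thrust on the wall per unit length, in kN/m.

240 kN/m

K_a1 = tan²(45°−33.6°/2) = 0.2875; K_a2 = tan²(45°−33.8°/2) = 0.2851.
Layer 1: σ at base = K_a1 γ₁ h₁ = 20.24 kPa; P₁ = ½×20.24×4.0 = 40.48.
Layer 2: σ_v at top = γ₁h₁ = 70.40; σ_h top = K_a2×70.40 = 20.07; σ_h base = K_a2×(70.40+18.4×5.7) = 49.97.
P₂ = ½(20.07+49.97)×5.7 = 199.6. Total P_a = 40.48+199.6 = 240.1 kN/m.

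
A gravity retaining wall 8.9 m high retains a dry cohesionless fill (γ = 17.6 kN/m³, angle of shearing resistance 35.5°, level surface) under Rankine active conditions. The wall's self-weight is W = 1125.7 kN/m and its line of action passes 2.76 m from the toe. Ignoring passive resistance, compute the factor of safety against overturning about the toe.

5.66

K_a = tan²(45° − 35.5°/2) = 0.2653.
P_a = ½K_aγH² = 0.5×0.2653×17.6×8.9² = 184.9 kN/m, acting at H/3 = 2.967 m above the base.
Overturning moment M_o = P_a × H/3 = 184.9 × 2.967 = 548.5.
Resisting moment M_r = W × 2.76 = 1125.7 × 2.76 = 3107.
FS_overturning = M_r/M_o = 3107/548.5 = 5.664.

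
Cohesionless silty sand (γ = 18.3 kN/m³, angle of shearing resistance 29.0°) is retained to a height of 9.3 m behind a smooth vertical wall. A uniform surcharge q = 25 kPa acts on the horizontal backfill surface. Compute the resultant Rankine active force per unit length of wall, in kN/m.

355 kN/m

K_a = tan²(45° − φ/2) = 0.3470.
Soil triangle: ½ K_a γ H² = 0.5×0.3470×18.3×9.3² = 274.6 kN/m.
Surcharge rectangle: K_a q H = 0.3470×25×9.3 = 80.67 kN/m.
Total = 274.6 + 80.67 = 355.3 kN/m.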